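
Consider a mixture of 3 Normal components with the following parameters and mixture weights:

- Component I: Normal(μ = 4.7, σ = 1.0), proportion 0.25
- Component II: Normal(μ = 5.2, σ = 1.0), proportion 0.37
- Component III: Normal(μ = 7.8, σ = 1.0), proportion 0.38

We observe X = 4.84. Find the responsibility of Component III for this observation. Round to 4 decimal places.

0.0079

By Bayes' theorem, P(k | x) = π_k f_k(x) / Σ_j π_j f_j(x).
Normal densities:
  f_I = (1/(1.0·√(2π)))·exp(−(4.84−4.7)²/(2·1.0²)) = 0.398942·exp(-0.00980) = 0.395052
  f_II = (1/(1.0·√(2π)))·exp(−(4.84−5.2)²/(2·1.0²)) = 0.398942·exp(-0.06480) = 0.373911
  f_III = (1/(1.0·√(2π)))·exp(−(4.84−7.8)²/(2·1.0²)) = 0.398942·exp(-4.38080) = 0.0049929
Multiply by the mixture weights:
  π_I·f_I = 0.25 × 0.395052 = 0.0987629
  π_II·f_II = 0.37 × 0.373911 = 0.138347
  π_III·f_III = 0.38 × 0.0049929 = 0.0018973
Normaliser: 0.0987629 + 0.138347 + 0.0018973 = 0.239007
Responsibility of Component III: 0.0018973 / 0.239007 ≈ 0.0079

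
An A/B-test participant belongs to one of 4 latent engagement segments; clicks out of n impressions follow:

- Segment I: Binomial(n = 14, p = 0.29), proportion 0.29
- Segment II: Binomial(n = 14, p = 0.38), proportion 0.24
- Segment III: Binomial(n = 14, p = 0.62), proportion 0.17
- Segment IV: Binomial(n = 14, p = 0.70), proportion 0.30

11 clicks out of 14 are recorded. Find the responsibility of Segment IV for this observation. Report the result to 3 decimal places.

The responsibility of component k is π_k f_k(x) divided by Σ_j π_j f_j(x).
Binomial probabilities:
  L_I = 0.000158948
  L_II = 0.00206965
  L_III = 0.103935
  L_IV = 0.194332
Weight by the priors:
  π_I·L_I = 0.29 × 0.000158948 = 4.60948e-05
  π_II·L_II = 0.24 × 0.00206965 = 0.000496715
  π_III·L_III = 0.17 × 0.103935 = 0.0176689
  π_IV·L_IV = 0.30 × 0.194332 = 0.0582995
Evidence: 4.60948e-05 + 0.000496715 + 0.0176689 + 0.0582995 = 0.0765112
P(Segment IV | 11 clicks out of 14) = 0.0582995 / 0.0765112 ≈ 0.762

0.762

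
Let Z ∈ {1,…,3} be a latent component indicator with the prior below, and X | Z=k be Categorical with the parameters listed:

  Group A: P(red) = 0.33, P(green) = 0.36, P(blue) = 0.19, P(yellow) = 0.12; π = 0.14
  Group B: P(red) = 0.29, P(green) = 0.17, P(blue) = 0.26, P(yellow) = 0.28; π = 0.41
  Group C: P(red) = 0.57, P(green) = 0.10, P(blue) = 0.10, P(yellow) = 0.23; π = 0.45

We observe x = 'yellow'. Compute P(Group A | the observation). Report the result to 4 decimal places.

Posterior ∝ prior × likelihood, so P(k | x) ∝ P(Z=k) f_k(x); normalise over all components.
Evaluate each component's likelihood at the observed value:
  L_A = P(yellow | comp) = 0.12
  L_B = P(yellow | comp) = 0.28
  L_C = P(yellow | comp) = 0.23
Unnormalised posteriors:
  P(Z=A)·L_A = 0.14 × 0.12 = 0.0168
  P(Z=B)·L_B = 0.41 × 0.28 = 0.1148
  P(Z=C)·L_C = 0.45 × 0.23 = 0.1035
Sum: 0.0168 + 0.1148 + 0.1035 = 0.2351
Responsibility of Group A: 0.0168 / 0.2351 ≈ 0.0715

0.0715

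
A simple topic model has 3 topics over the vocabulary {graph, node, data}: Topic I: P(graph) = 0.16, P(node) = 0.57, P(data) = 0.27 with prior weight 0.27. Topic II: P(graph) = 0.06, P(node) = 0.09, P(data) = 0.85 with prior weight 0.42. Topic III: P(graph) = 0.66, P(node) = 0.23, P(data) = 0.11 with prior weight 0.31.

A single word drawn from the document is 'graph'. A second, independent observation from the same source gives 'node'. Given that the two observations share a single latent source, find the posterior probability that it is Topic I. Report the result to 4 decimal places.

0.3330

The responsibility of component k is P(Z=k) f_k(x) divided by Σ_j P(Z=j) f_j(x).
Since both observations come from the same component, the likelihood for component k is f_k(x₁)·f_k(x₂).
  f_I = [P(graph | comp) = 0.16] × [0.57] = 0.0912
  f_II = [P(graph | comp) = 0.06] × [0.09] = 0.0054
  f_III = [P(graph | comp) = 0.66] × [0.23] = 0.1518
Prior × likelihood for each component:
  P(Z=I)·f_I = 0.27 × 0.0912 = 0.024624
  P(Z=II)·f_II = 0.42 × 0.0054 = 0.002268
  P(Z=III)·f_III = 0.31 × 0.1518 = 0.047058
Normaliser: 0.024624 + 0.002268 + 0.047058 = 0.07395
P(Topic I | x) ≈ 0.3330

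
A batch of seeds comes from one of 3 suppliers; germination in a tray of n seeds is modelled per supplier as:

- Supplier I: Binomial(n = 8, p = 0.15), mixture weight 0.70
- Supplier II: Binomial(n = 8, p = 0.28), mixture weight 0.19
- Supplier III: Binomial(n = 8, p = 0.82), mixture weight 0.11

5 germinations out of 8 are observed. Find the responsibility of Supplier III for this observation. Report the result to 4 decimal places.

Posterior ∝ prior × likelihood, so P(k | x) ∝ w_k f_k(x); normalise over all components.
Component likelihoods at x = 5 germinations out of 8:
  L_I = C(8,5)·0.15^5·0.85^3 = 56·7.59375e-05·0.614125 = 0.00261157
  L_II = C(8,5)·0.28^5·0.72^3 = 56·0.00172104·0.373248 = 0.0359729
  L_III = C(8,5)·0.82^5·0.18^3 = 56·0.37074·0.005832 = 0.121081
Prior × likelihood for each component:
  w_I·L_I = 0.70 × 0.00261157 = 0.0018281
  w_II·L_II = 0.19 × 0.0359729 = 0.00683485
  w_III·L_III = 0.11 × 0.121081 = 0.0133189
Denominator: 0.0018281 + 0.00683485 + 0.0133189 = 0.0219818
P(Supplier III | 5 germinations out of 8) ≈ 0.6059

0.6059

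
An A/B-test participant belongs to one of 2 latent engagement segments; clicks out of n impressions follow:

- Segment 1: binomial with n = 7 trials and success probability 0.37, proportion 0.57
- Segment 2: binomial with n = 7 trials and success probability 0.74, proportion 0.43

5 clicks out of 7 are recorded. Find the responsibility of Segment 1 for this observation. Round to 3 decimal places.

0.196

The responsibility of component k is π_k f_k(x) divided by Σ_j π_j f_j(x).
Evaluate each component's likelihood at the observed value:
  p_1 = C(7,5)·0.37^5·0.63^2 = 21·0.0069344·0.3969 = 0.0577975
  p_2 = C(7,5)·0.74^5·0.26^2 = 21·0.221901·0.0676 = 0.31501
Multiply by the mixture weights:
  π_1·p_1 = 0.57 × 0.0577975 = 0.0329446
  π_2·p_2 = 0.43 × 0.31501 = 0.135454
Marginal: 0.0329446 + 0.135454 = 0.168399
P(Segment 1 | the observation) ≈ 0.196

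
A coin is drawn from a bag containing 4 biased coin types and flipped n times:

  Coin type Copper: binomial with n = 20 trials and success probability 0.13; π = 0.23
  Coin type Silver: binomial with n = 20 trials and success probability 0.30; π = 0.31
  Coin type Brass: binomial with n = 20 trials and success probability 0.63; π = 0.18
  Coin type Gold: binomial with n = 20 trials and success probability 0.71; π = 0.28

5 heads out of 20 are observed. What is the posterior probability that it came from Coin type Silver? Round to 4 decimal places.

Posterior ∝ prior × likelihood, so P(k | x) ∝ π_k f_k(x); normalise over all components.
Component likelihoods at x = 5 heads out of 20:
  p_Copper = C(20,5)·0.13^5·0.87^15 = 15504·3.71293e-05·0.123819 = 0.071277
  p_Silver = C(20,5)·0.30^5·0.70^15 = 15504·0.00243·0.00474756 = 0.178863
  p_Brass = C(20,5)·0.63^5·0.37^15 = 15504·0.0992437·3.33446e-07 = 0.000513065
  p_Gold = C(20,5)·0.71^5·0.29^15 = 15504·0.180423·8.62919e-09 = 2.41382e-05
Multiply by the mixture weights:
  π_Copper·p_Copper = 0.23 × 0.071277 = 0.0163937
  π_Silver·p_Silver = 0.31 × 0.178863 = 0.0554475
  π_Brass·p_Brass = 0.18 × 0.000513065 = 9.23517e-05
  π_Gold·p_Gold = 0.28 × 2.41382e-05 = 6.75871e-06
Evidence: 0.0163937 + 0.0554475 + 9.23517e-05 + 6.75871e-06 = 0.0719404
P(Coin type Silver | data) = 0.0554475 / 0.0719404 ≈ 0.7707

0.7707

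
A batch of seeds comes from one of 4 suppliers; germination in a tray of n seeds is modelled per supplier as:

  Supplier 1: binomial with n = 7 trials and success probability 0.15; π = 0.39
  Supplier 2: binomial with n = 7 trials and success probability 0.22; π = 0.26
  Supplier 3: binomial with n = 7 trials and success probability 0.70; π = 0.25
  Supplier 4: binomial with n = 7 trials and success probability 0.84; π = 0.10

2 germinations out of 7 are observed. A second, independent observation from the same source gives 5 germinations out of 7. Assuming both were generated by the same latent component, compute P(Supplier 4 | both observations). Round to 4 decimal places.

0.0133

Apply Bayes' rule: the posterior for each component is proportional to its prior times its likelihood at x.
Since both observations come from the same component, the likelihood for component k is f_k(x₁)·f_k(x₂).
  f_1 = [0.209651] × [0.00115216] = 0.000241552
  f_2 = [0.293452] × [0.00658449] = 0.00193223
  f_3 = [0.0250047] × [0.317652] = 0.0079428
  f_4 = [0.00155374] × [0.224831] = 0.000349328
Prior × likelihood for each component:
  P(Z=1)·f_1 = 0.39 × 0.000241552 = 9.42051e-05
  P(Z=2)·f_2 = 0.26 × 0.00193223 = 0.000502381
  P(Z=3)·f_3 = 0.25 × 0.0079428 = 0.0019857
  P(Z=4)·f_4 = 0.10 × 0.000349328 = 3.49328e-05
Marginal: 9.42051e-05 + 0.000502381 + 0.0019857 + 3.49328e-05 = 0.00261722
Responsibility of Supplier 4: 3.49328e-05 / 0.00261722 ≈ 0.0133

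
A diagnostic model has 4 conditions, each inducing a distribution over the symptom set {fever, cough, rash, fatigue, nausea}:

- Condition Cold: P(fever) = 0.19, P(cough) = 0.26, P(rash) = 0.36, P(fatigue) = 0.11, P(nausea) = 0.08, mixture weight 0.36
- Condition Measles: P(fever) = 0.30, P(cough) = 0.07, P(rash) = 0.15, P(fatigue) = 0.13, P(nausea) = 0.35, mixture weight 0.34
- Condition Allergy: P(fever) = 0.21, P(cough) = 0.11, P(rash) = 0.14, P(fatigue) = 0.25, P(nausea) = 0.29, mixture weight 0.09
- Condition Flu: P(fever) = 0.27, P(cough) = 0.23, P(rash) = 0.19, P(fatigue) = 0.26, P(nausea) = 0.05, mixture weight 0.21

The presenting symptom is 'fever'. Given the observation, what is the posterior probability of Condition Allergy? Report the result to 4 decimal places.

By Bayes' theorem, P(k | x) = P(Z=k) f_k(x) / Σ_j P(Z=j) f_j(x).
Evaluate each component's likelihood at the observed value:
  L_Cold = P(fever | comp) = 0.19
  L_Measles = P(fever | comp) = 0.30
  L_Allergy = P(fever | comp) = 0.21
  L_Flu = P(fever | comp) = 0.27
Unnormalised posteriors:
  P(Z=Cold)·L_Cold = 0.36 × 0.19 = 0.0684
  P(Z=Measles)·L_Measles = 0.34 × 0.3 = 0.102
  P(Z=Allergy)·L_Allergy = 0.09 × 0.21 = 0.0189
  P(Z=Flu)·L_Flu = 0.21 × 0.27 = 0.0567
Normaliser: 0.0684 + 0.102 + 0.0189 + 0.0567 = 0.246
P(Condition Allergy | x) = 0.0189 / 0.246 ≈ 0.0768

0.0768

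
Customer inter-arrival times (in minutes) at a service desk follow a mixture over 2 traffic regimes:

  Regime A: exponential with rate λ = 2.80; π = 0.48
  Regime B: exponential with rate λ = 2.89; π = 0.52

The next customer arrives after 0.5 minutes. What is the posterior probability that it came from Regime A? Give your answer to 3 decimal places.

P(component k | x) = P(Z=k)·f_k(x) / marginal(x), where marginal(x) = Σ_j P(Z=j)·f_j(x).
Evaluate each component's likelihood at the observed value:
  f_A = 2.80·e^(−2.80·0.5) = 2.80·e^(−1.4000) = 0.690471
  f_B = 2.89·e^(−2.89·0.5) = 2.89·e^(−1.4450) = 0.681306
Unnormalised posteriors:
  P(Z=A)·f_A = 0.48 × 0.690471 = 0.331426
  P(Z=B)·f_B = 0.52 × 0.681306 = 0.354279
Evidence: 0.331426 + 0.354279 = 0.685706
Responsibility of Regime A: 0.331426 / 0.685706 ≈ 0.483

0.483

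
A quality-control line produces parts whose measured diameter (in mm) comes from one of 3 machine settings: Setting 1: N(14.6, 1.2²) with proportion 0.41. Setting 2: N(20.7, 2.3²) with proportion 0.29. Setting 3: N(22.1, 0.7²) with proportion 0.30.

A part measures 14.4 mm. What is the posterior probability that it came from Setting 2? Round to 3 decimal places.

0.009

Apply Bayes' rule: the posterior for each component is proportional to its prior times its likelihood at x.
Component likelihoods at x = 14.4 mm:
  f_1 = (1/(1.2·√(2π)))·exp(−(14.4−14.6)²/(2·1.2²)) = 0.332452·exp(-0.01389) = 0.327866
  f_2 = (1/(2.3·√(2π)))·exp(−(14.4−20.7)²/(2·2.3²)) = 0.173453·exp(-3.75142) = 0.00407345
  f_3 = (1/(0.7·√(2π)))·exp(−(14.4−22.1)²/(2·0.7²)) = 0.569918·exp(-60.50000) = 3.02688e-27
Prior × likelihood for each component:
  P(Z=1)·f_1 = 0.41 × 0.327866 = 0.134425
  P(Z=2)·f_2 = 0.29 × 0.00407345 = 0.0011813
  P(Z=3)·f_3 = 0.30 × 3.02688e-27 = 9.08065e-28
Denominator: 0.134425 + 0.0011813 + 9.08065e-28 = 0.135607
P(Setting 2 | data) ≈ 0.009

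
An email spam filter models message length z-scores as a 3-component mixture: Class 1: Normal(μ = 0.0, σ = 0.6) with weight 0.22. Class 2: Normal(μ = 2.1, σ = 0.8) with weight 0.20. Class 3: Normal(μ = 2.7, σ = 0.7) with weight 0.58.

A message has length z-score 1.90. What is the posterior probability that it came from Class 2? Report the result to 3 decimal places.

The responsibility of component k is π_k f_k(x) divided by Σ_j π_j f_j(x).
Normal densities:
  f_1 = 0.00441829
  f_2 = 0.483335
  f_3 = 0.296614
Weight by the priors:
  π_1·f_1 = 0.22 × 0.00441829 = 0.000972025
  π_2·f_2 = 0.20 × 0.483335 = 0.096667
  π_3·f_3 = 0.58 × 0.296614 = 0.172036
Marginal: 0.000972025 + 0.096667 + 0.172036 = 0.269675
Responsibility of Class 2: 0.096667 / 0.269675 ≈ 0.358

0.358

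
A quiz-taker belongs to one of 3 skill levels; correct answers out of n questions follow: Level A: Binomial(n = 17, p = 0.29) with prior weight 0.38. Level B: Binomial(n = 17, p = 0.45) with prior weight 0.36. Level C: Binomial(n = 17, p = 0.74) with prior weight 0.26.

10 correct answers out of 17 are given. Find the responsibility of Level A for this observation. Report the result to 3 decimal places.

0.048

The responsibility of component k is π_k f_k(x) divided by Σ_j π_j f_j(x).
Binomial probabilities:
  f_A = 0.00744155
  f_B = 0.100818
  f_C = 0.076914
Prior × likelihood for each component:
  π_A·f_A = 0.38 × 0.00744155 = 0.00282779
  π_B·f_B = 0.36 × 0.100818 = 0.0362945
  π_C·f_C = 0.26 × 0.076914 = 0.0199976
Denominator: 0.00282779 + 0.0362945 + 0.0199976 = 0.05912
P(Level A | x) ≈ 0.048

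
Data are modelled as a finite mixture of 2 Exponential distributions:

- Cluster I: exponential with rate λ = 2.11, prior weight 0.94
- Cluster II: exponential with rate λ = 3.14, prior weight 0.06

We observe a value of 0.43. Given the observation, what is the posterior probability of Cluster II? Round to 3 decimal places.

Apply Bayes' rule: the posterior for each component is proportional to its prior times its likelihood at x.
Component likelihoods at x = 0.43:
  f_I = 0.851622
  f_II = 0.813852
Multiply by the mixture weights:
  π_I·f_I = 0.94 × 0.851622 = 0.800525
  π_II·f_II = 0.06 × 0.813852 = 0.0488311
Sum: 0.800525 + 0.0488311 = 0.849356
P(Cluster II | the observation) = 0.0488311 / 0.849356 ≈ 0.057

0.057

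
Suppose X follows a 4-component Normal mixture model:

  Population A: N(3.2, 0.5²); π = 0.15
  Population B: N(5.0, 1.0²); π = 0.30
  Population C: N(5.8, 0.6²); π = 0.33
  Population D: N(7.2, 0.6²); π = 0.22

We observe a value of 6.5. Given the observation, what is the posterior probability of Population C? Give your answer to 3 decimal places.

0.496

By Bayes' theorem, P(k | x) = π_k f_k(x) / Σ_j π_j f_j(x).
Evaluate each component's likelihood at the observed value:
  L_A = (1/(0.5·√(2π)))·exp(−(6.5−3.2)²/(2·0.5²)) = 0.797885·exp(-21.78000) = 2.77336e-10
  L_B = (1/(1.0·√(2π)))·exp(−(6.5−5.0)²/(2·1.0²)) = 0.398942·exp(-1.12500) = 0.129518
  L_C = (1/(0.6·√(2π)))·exp(−(6.5−5.8)²/(2·0.6²)) = 0.664904·exp(-0.68056) = 0.336664
  L_D = (1/(0.6·√(2π)))·exp(−(6.5−7.2)²/(2·0.6²)) = 0.664904·exp(-0.68056) = 0.336664
Unnormalised posteriors:
  π_A·L_A = 0.15 × 2.77336e-10 = 4.16004e-11
  π_B·L_B = 0.30 × 0.129518 = 0.0388553
  π_C·L_C = 0.33 × 0.336664 = 0.111099
  π_D·L_D = 0.22 × 0.336664 = 0.0740662
Sum: 4.16004e-11 + 0.0388553 + 0.111099 + 0.0740662 = 0.224021
P(Population C | data) = 0.111099 / 0.224021 ≈ 0.496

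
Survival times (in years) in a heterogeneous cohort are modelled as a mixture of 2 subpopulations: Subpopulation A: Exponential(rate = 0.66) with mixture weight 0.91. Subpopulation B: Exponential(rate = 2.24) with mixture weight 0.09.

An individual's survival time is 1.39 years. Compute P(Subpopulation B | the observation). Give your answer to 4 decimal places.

0.0360

By Bayes' theorem, P(k | x) = π_k f_k(x) / Σ_j π_j f_j(x).
Evaluate each component's likelihood at the observed value:
  L_A = 0.263707
  L_B = 0.0995471
Prior × likelihood for each component:
  π_A·L_A = 0.91 × 0.263707 = 0.239974
  π_B·L_B = 0.09 × 0.0995471 = 0.00895924
Sum: 0.239974 + 0.00895924 = 0.248933
P(Subpopulation B | 1.39 years) = 0.00895924 / 0.248933 ≈ 0.0360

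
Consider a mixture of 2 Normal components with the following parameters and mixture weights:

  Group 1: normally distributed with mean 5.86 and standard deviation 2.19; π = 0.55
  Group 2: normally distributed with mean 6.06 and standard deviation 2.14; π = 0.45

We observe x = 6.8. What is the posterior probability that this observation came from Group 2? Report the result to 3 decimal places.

0.464

P(component k | x) = P(Z=k)·f_k(x) / marginal(x), where marginal(x) = Σ_j P(Z=j)·f_j(x).
Evaluate each component's likelihood at the observed value:
  f_1 = (1/(2.19·√(2π)))·exp(−(6.8−5.86)²/(2·2.19²)) = 0.182165·exp(-0.09212) = 0.166135
  f_2 = (1/(2.14·√(2π)))·exp(−(6.8−6.06)²/(2·2.14²)) = 0.186422·exp(-0.05979) = 0.175603
Prior × likelihood for each component:
  P(Z=1)·f_1 = 0.55 × 0.166135 = 0.0913741
  P(Z=2)·f_2 = 0.45 × 0.175603 = 0.0790212
Marginal: 0.0913741 + 0.0790212 = 0.170395
Responsibility of Group 2: 0.0790212 / 0.170395 ≈ 0.464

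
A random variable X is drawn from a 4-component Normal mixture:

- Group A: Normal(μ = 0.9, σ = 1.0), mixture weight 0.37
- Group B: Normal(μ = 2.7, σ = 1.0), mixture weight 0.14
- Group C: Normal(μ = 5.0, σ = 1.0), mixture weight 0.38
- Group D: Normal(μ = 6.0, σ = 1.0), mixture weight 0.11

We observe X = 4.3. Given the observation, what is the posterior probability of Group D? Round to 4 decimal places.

0.0714

The responsibility of component k is π_k f_k(x) divided by Σ_j π_j f_j(x).
Component likelihoods at x = 4.3:
  f_A = 0.00123222
  f_B = 0.110921
  f_C = 0.312254
  f_D = 0.0940491
Unnormalised posteriors:
  π_A·f_A = 0.37 × 0.00123222 = 0.000455921
  π_B·f_B = 0.14 × 0.110921 = 0.0155289
  π_C·f_C = 0.38 × 0.312254 = 0.118656
  π_D·f_D = 0.11 × 0.0940491 = 0.0103454
Denominator: 0.000455921 + 0.0155289 + 0.118656 + 0.0103454 = 0.144987
Responsibility of Group D: 0.0103454 / 0.144987 ≈ 0.0714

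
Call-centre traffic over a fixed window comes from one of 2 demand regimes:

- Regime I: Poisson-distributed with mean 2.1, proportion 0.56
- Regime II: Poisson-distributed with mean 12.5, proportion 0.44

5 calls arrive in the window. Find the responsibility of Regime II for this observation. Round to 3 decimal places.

0.152

By Bayes' theorem, P(k | x) = π_k f_k(x) / Σ_j π_j f_j(x).
Evaluate each component's likelihood at the observed value:
  L_I = e^(−2.1)·2.1^5/5! = 0.041677
  L_II = e^(−12.5)·12.5^5/5! = 0.00947737
Multiply by the mixture weights:
  π_I·L_I = 0.56 × 0.041677 = 0.0233391
  π_II·L_II = 0.44 × 0.00947737 = 0.00417004
Denominator: 0.0233391 + 0.00417004 = 0.0275092
P(Regime II | data) ≈ 0.152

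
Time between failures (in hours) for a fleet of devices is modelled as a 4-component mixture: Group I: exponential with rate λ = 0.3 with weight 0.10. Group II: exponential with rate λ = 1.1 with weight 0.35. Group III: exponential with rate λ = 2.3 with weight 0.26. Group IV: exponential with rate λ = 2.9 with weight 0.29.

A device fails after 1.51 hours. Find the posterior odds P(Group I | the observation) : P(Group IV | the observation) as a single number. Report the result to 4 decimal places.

Posterior odds = (P(Z=i) f_i(x)) / (P(Z=j) f_j(x)); the normalising sum cancels.
Exponential densities:
  p_I = 0.3·e^(−0.3·1.51) = 0.3·e^(−0.4530) = 0.190715
  p_II = 1.1·e^(−1.1·1.51) = 1.1·e^(−1.6610) = 0.208944
  p_III = 2.3·e^(−2.3·1.51) = 2.3·e^(−3.4730) = 0.0713548
  p_IV = 2.9·e^(−2.9·1.51) = 2.9·e^(−4.3790) = 0.0363599
Posterior odds = (P(Z=I)·p_I) / (P(Z=IV)·p_IV) = (0.10·0.190715) / (0.29·0.0363599) = 0.0190715 / 0.0105444 ≈ 1.8087

1.8087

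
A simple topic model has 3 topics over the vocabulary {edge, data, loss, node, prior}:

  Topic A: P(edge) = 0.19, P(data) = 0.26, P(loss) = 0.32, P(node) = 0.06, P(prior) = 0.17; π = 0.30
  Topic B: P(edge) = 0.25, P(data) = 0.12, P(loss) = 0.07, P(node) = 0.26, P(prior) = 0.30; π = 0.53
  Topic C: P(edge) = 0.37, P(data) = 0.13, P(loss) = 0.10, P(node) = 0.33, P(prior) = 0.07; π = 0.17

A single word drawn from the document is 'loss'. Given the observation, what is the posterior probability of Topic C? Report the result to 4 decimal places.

Posterior ∝ prior × likelihood, so P(k | x) ∝ π_k f_k(x); normalise over all components.
Evaluate each component's likelihood at the observed value:
  L_A = 0.32
  L_B = 0.07
  L_C = 0.1
Unnormalised posteriors:
  π_A·L_A = 0.30 × 0.32 = 0.096
  π_B·L_B = 0.53 × 0.07 = 0.0371
  π_C·L_C = 0.17 × 0.1 = 0.017
Sum: 0.096 + 0.0371 + 0.017 = 0.1501
Responsibility of Topic C: 0.017 / 0.1501 ≈ 0.1133

0.1133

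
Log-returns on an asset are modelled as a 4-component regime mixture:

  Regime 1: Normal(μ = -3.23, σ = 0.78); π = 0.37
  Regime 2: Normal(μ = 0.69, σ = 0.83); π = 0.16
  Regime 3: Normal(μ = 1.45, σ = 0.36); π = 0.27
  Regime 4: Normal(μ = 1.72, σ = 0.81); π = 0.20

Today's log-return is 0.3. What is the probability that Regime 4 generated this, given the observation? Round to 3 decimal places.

0.231

Posterior ∝ prior × likelihood, so P(k | x) ∝ P(Z=k) f_k(x); normalise over all components.
Evaluate each component's likelihood at the observed value:
  L_1 = 1.82528e-05
  L_2 = 0.430416
  L_3 = 0.00674115
  L_4 = 0.105941
Multiply by the mixture weights:
  P(Z=1)·L_1 = 0.37 × 1.82528e-05 = 6.75355e-06
  P(Z=2)·L_2 = 0.16 × 0.430416 = 0.0688666
  P(Z=3)·L_3 = 0.27 × 0.00674115 = 0.00182011
  P(Z=4)·L_4 = 0.20 × 0.105941 = 0.0211882
Normaliser: 6.75355e-06 + 0.0688666 + 0.00182011 + 0.0211882 = 0.0918817
P(Regime 4 | the observation) ≈ 0.231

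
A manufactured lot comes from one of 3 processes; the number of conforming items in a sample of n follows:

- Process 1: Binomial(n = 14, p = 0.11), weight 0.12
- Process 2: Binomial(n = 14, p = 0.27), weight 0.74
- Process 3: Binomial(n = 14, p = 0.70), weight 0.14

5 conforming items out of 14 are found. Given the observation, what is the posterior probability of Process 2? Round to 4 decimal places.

0.9821

P(component k | x) = w_k·f_k(x) / marginal(x), where marginal(x) = Σ_j w_j·f_j(x).
Component likelihoods at x = 5 conforming items out of 14:
  p_1 = C(14,5)·0.11^5·0.89^9 = 2002·1.61051e-05·0.350356 = 0.0112963
  p_2 = C(14,5)·0.27^5·0.73^9 = 2002·0.00143489·0.0588716 = 0.169118
  p_3 = C(14,5)·0.70^5·0.30^9 = 2002·0.16807·1.9683e-05 = 0.00662286
Unnormalised posteriors:
  w_1·p_1 = 0.12 × 0.0112963 = 0.00135556
  w_2·p_2 = 0.74 × 0.169118 = 0.125147
  w_3·p_3 = 0.14 × 0.00662286 = 0.0009272
Evidence: 0.00135556 + 0.125147 + 0.0009272 = 0.12743
P(Process 2 | x) = 0.125147 / 0.12743 ≈ 0.9821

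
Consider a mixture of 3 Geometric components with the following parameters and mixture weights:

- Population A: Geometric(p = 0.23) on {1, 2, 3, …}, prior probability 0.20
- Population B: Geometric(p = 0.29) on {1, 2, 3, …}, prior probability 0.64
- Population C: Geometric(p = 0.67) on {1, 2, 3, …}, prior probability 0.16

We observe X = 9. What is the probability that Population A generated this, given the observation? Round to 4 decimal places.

Posterior ∝ prior × likelihood, so P(k | x) ∝ π_k f_k(x); normalise over all components.
Component likelihoods at x = 9:
  p_A = 0.23·(1−0.23)^8 = 0.23·0.123574 = 0.0284219
  p_B = 0.29·(1−0.29)^8 = 0.29·0.0645754 = 0.0187269
  p_C = 0.67·(1−0.67)^8 = 0.67·0.000140641 = 9.42294e-05
Unnormalised posteriors:
  π_A·p_A = 0.20 × 0.0284219 = 0.00568439
  π_B·p_B = 0.64 × 0.0187269 = 0.0119852
  π_C·p_C = 0.16 × 9.42294e-05 = 1.50767e-05
Marginal: 0.00568439 + 0.0119852 + 1.50767e-05 = 0.0176846
Responsibility of Population A: 0.00568439 / 0.0176846 ≈ 0.3214

0.3214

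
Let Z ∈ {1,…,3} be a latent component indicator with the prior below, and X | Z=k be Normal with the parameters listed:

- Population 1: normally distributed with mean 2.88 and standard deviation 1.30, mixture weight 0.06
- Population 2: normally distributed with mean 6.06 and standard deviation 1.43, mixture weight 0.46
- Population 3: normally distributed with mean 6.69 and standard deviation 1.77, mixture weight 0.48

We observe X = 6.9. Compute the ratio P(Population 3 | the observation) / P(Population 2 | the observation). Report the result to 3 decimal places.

Since P(k|x) ∝ P(Z=k) f_k(x), the posterior odds are P(Z=i) f_i(x) / (P(Z=j) f_j(x)).
Normal densities:
  L_1 = 0.00257351
  L_2 = 0.234772
  L_3 = 0.22381
Posterior odds = (P(Z=3)·L_3) / (P(Z=2)·L_2) = (0.48·0.22381) / (0.46·0.234772) = 0.107429 / 0.107995 ≈ 0.995

0.995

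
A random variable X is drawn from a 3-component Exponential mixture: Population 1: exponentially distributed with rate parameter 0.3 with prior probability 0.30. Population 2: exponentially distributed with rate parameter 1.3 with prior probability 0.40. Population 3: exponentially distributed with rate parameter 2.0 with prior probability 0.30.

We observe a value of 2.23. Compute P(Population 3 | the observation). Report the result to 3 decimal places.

Apply Bayes' rule: the posterior for each component is proportional to its prior times its likelihood at x.
Exponential densities:
  L_1 = 0.3·e^(−0.3·2.23) = 0.3·e^(−0.6690) = 0.153666
  L_2 = 1.3·e^(−1.3·2.23) = 1.3·e^(−2.8990) = 0.0716018
  L_3 = 2.0·e^(−2.0·2.23) = 2.0·e^(−4.4600) = 0.0231247
Multiply by the mixture weights:
  π_1·L_1 = 0.30 × 0.153666 = 0.0460998
  π_2·L_2 = 0.40 × 0.0716018 = 0.0286407
  π_3·L_3 = 0.30 × 0.0231247 = 0.00693742
Marginal: 0.0460998 + 0.0286407 + 0.00693742 = 0.081678
So the posterior for Population 3 is 0.00693742 / 0.081678 ≈ 0.085.

0.085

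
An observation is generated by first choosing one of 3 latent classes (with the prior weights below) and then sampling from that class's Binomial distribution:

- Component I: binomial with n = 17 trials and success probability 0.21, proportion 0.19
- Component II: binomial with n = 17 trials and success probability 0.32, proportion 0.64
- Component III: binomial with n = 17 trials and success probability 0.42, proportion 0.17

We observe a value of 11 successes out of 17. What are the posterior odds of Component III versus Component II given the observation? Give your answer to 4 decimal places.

Only the two components matter; the odds are (w_i f_i(x)) / (w_j f_j(x)).
Component likelihoods at x = 11 successes out of 17:
  L_I = C(17,11)·0.21^11·0.79^6 = 12376·3.50278e-08·0.243087 = 0.000105379
  L_II = C(17,11)·0.32^11·0.68^6 = 12376·3.60288e-06·0.0988675 = 0.00440843
  L_III = C(17,11)·0.42^11·0.58^6 = 12376·7.17368e-05·0.0380687 = 0.033798
Odds = (0.17/0.64) × (0.033798/0.00440843) = 0.265625 × 7.66667 ≈ 2.0365

2.0365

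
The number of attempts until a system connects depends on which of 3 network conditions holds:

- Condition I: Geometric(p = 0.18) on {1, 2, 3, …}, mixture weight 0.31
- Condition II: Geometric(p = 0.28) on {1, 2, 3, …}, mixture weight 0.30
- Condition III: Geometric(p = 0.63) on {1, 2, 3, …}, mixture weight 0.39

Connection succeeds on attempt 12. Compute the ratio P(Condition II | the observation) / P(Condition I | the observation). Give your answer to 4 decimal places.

Posterior odds = (π_i f_i(x)) / (π_j f_j(x)); the normalising sum cancels.
Evaluate each component's likelihood at the observed value:
  L_I = 0.0202873
  L_II = 0.00754771
  L_III = 1.12088e-05
Odds = (0.30/0.31) × (0.00754771/0.0202873) = 0.967742 × 0.372041 ≈ 0.3600

0.3600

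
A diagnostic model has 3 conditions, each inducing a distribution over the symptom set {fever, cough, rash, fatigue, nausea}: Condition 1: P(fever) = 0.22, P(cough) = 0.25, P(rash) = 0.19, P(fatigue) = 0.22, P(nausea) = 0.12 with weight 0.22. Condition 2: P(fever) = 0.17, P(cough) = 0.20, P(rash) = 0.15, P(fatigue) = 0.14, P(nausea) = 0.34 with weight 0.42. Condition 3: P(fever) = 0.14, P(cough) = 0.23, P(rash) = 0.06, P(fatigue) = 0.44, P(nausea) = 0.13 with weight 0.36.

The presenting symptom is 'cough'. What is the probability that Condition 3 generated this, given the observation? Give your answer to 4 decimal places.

The responsibility of component k is π_k f_k(x) divided by Σ_j π_j f_j(x).
Component likelihoods at x = 'cough':
  p_1 = 0.25
  p_2 = 0.2
  p_3 = 0.23
Unnormalised posteriors:
  π_1·p_1 = 0.22 × 0.25 = 0.055
  π_2·p_2 = 0.42 × 0.2 = 0.084
  π_3·p_3 = 0.36 × 0.23 = 0.0828
Sum: 0.055 + 0.084 + 0.0828 = 0.2218
Responsibility of Condition 3: 0.0828 / 0.2218 ≈ 0.3733

0.3733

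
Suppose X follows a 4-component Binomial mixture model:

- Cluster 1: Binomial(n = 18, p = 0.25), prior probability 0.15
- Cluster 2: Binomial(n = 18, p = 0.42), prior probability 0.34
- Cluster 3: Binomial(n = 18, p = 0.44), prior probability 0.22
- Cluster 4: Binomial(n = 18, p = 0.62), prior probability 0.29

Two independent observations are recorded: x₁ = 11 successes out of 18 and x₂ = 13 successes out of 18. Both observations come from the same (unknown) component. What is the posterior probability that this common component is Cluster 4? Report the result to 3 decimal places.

The responsibility of component k is w_k f_k(x) divided by Σ_j w_j f_j(x).
Since both observations come from the same component, the likelihood for component k is f_k(x₁)·f_k(x₂).
  f_1 = [0.0010128] × [3.02974e-05] = 3.06852e-08
  f_2 = [0.0504072] × [0.0071164] = 0.000358718
  f_3 = [0.0657734] × [0.0109321] = 0.000719043
  f_4 = [0.189474] × [0.135797] = 0.0257299
Prior × likelihood for each component:
  w_1·f_1 = 0.15 × 3.06852e-08 = 4.60279e-09
  w_2·f_2 = 0.34 × 0.000358718 = 0.000121964
  w_3·f_3 = 0.22 × 0.000719043 = 0.000158189
  w_4·f_4 = 0.29 × 0.0257299 = 0.00746167
Marginal: 4.60279e-09 + 0.000121964 + 0.000158189 + 0.00746167 = 0.00774183
So the posterior for Cluster 4 is 0.00746167 / 0.00774183 ≈ 0.964.

0.964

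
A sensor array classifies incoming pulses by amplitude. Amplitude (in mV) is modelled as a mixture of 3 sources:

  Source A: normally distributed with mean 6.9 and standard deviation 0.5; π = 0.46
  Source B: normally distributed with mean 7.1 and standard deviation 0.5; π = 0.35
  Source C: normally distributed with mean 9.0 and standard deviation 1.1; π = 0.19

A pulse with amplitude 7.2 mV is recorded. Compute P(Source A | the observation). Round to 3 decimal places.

0.512

P(component k | x) = P(Z=k)·f_k(x) / marginal(x), where marginal(x) = Σ_j P(Z=j)·f_j(x).
Component likelihoods at x = 7.2 mV:
  L_A = 0.666449
  L_B = 0.782085
  L_C = 0.0950748
Unnormalised posteriors:
  P(Z=A)·L_A = 0.46 × 0.666449 = 0.306567
  P(Z=B)·L_B = 0.35 × 0.782085 = 0.27373
  P(Z=C)·L_C = 0.19 × 0.0950748 = 0.0180642
Denominator: 0.306567 + 0.27373 + 0.0180642 = 0.598361
P(Source A | data) = 0.306567 / 0.598361 ≈ 0.512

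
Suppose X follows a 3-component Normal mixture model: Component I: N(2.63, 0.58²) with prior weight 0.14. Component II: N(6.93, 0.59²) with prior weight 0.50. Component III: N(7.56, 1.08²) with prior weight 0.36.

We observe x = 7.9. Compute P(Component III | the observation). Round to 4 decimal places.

Posterior ∝ prior × likelihood, so P(k | x) ∝ P(Z=k) f_k(x); normalise over all components.
Normal densities:
  p_I = (1/(0.58·√(2π)))·exp(−(7.9−2.63)²/(2·0.58²)) = 0.687832·exp(-41.27958) = 8.1281e-19
  p_II = (1/(0.59·√(2π)))·exp(−(7.9−6.93)²/(2·0.59²)) = 0.676173·exp(-1.35148) = 0.175032
  p_III = (1/(1.08·√(2π)))·exp(−(7.9−7.56)²/(2·1.08²)) = 0.369391·exp(-0.04955) = 0.351532
Prior × likelihood for each component:
  P(Z=I)·p_I = 0.14 × 8.1281e-19 = 1.13793e-19
  P(Z=II)·p_II = 0.50 × 0.175032 = 0.0875161
  P(Z=III)·p_III = 0.36 × 0.351532 = 0.126552
Sum: 1.13793e-19 + 0.0875161 + 0.126552 = 0.214068
P(Component III | 7.9) = 0.126552 / 0.214068 ≈ 0.5912

0.5912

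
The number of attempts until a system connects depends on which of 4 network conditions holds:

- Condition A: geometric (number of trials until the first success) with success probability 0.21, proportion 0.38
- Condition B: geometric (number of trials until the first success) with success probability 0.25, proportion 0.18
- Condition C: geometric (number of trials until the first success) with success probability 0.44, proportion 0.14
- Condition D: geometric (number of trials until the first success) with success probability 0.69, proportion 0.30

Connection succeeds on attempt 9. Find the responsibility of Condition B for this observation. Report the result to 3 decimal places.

P(component k | x) = π_k·f_k(x) / marginal(x), where marginal(x) = Σ_j π_j·f_j(x).
Geometric probabilities:
  p_A = 0.0318593
  p_B = 0.0250282
  p_C = 0.00425556
  p_D = 5.88495e-05
Weight by the priors:
  π_A·p_A = 0.38 × 0.0318593 = 0.0121065
  π_B·p_B = 0.18 × 0.0250282 = 0.00450508
  π_C·p_C = 0.14 × 0.00425556 = 0.000595779
  π_D·p_D = 0.30 × 5.88495e-05 = 1.76548e-05
Marginal: 0.0121065 + 0.00450508 + 0.000595779 + 1.76548e-05 = 0.017225
Responsibility of Condition B: 0.00450508 / 0.017225 ≈ 0.262

0.262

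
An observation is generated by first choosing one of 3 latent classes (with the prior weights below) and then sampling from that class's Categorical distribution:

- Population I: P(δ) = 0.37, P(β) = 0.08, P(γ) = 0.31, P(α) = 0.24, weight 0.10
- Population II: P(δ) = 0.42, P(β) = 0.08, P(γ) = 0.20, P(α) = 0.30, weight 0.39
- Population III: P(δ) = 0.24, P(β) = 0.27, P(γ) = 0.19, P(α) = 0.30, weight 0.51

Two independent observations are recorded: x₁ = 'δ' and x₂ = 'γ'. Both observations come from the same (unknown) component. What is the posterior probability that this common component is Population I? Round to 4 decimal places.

0.1700

The responsibility of component k is π_k f_k(x) divided by Σ_j π_j f_j(x).
Since both observations come from the same component, the likelihood for component k is f_k(x₁)·f_k(x₂).
  f_I = [P(δ | comp) = 0.37] × [0.31] = 0.1147
  f_II = [P(δ | comp) = 0.42] × [0.2] = 0.084
  f_III = [P(δ | comp) = 0.24] × [0.19] = 0.0456
Prior × likelihood for each component:
  π_I·f_I = 0.10 × 0.1147 = 0.01147
  π_II·f_II = 0.39 × 0.084 = 0.03276
  π_III·f_III = 0.51 × 0.0456 = 0.023256
Sum: 0.01147 + 0.03276 + 0.023256 = 0.067486
Responsibility of Population I: 0.01147 / 0.067486 ≈ 0.1700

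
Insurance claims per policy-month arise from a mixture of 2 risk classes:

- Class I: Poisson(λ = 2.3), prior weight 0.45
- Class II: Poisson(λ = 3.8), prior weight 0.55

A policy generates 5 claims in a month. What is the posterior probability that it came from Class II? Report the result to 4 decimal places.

By Bayes' theorem, P(k | x) = P(Z=k) f_k(x) / Σ_j P(Z=j) f_j(x).
Component likelihoods at x = 5 claims:
  L_I = 0.053775
  L_II = 0.147713
Unnormalised posteriors:
  P(Z=I)·L_I = 0.45 × 0.053775 = 0.0241988
  P(Z=II)·L_II = 0.55 × 0.147713 = 0.081242
Denominator: 0.0241988 + 0.081242 = 0.105441
So the posterior for Class II is 0.081242 / 0.105441 ≈ 0.7705.

0.7705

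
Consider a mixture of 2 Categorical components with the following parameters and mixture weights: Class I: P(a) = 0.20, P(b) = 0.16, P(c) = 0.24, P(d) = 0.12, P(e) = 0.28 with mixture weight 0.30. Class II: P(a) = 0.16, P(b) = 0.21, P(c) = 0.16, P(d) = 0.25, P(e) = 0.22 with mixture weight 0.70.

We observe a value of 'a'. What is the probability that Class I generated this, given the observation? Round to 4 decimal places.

Apply Bayes' rule: the posterior for each component is proportional to its prior times its likelihood at x.
Component likelihoods at x = 'a':
  L_I = 0.2
  L_II = 0.16
Unnormalised posteriors:
  π_I·L_I = 0.30 × 0.2 = 0.06
  π_II·L_II = 0.70 × 0.16 = 0.112
Normaliser: 0.06 + 0.112 = 0.172
Responsibility of Class I: 0.06 / 0.172 ≈ 0.3488

0.3488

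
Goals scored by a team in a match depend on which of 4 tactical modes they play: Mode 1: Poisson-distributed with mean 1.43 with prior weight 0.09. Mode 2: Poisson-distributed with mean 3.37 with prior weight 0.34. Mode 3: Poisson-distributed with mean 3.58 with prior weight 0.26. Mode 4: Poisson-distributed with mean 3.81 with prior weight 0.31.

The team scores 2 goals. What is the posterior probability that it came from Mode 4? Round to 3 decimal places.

Posterior ∝ prior × likelihood, so P(k | x) ∝ π_k f_k(x); normalise over all components.
Poisson probabilities:
  L_1 = e^(−1.43)·1.43^2/2! = 0.244681
  L_2 = e^(−3.37)·3.37^2/2! = 0.19528
  L_3 = e^(−3.58)·3.58^2/2! = 0.178633
  L_4 = e^(−3.81)·3.81^2/2! = 0.160753
Unnormalised posteriors:
  π_1·L_1 = 0.09 × 0.244681 = 0.0220213
  π_2·L_2 = 0.34 × 0.19528 = 0.0663951
  π_3·L_3 = 0.26 × 0.178633 = 0.0464446
  π_4·L_4 = 0.31 × 0.160753 = 0.0498333
Normaliser: 0.0220213 + 0.0663951 + 0.0464446 + 0.0498333 = 0.184694
P(Mode 4 | 2 goals) ≈ 0.270

0.270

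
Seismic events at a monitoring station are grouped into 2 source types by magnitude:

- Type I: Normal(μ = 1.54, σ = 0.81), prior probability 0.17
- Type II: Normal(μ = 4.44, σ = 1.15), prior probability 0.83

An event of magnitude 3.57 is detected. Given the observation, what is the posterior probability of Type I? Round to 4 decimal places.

0.0165

The responsibility of component k is w_k f_k(x) divided by Σ_j w_j f_j(x).
Evaluate each component's likelihood at the observed value:
  p_I = (1/(0.81·√(2π)))·exp(−(3.57−1.54)²/(2·0.81²)) = 0.492521·exp(-3.14045) = 0.0213081
  p_II = (1/(1.15·√(2π)))·exp(−(3.57−4.44)²/(2·1.15²)) = 0.346906·exp(-0.28616) = 0.260575
Unnormalised posteriors:
  w_I·p_I = 0.17 × 0.0213081 = 0.00362237
  w_II·p_II = 0.83 × 0.260575 = 0.216278
Normaliser: 0.00362237 + 0.216278 = 0.2199
So the posterior for Type I is 0.00362237 / 0.2199 ≈ 0.0165.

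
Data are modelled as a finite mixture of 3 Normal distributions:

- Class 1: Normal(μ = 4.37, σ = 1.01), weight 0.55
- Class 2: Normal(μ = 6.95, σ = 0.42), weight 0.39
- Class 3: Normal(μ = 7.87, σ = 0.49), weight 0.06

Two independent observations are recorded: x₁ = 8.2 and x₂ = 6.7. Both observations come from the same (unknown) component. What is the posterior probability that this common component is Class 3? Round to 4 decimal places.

The responsibility of component k is π_k f_k(x) divided by Σ_j π_j f_j(x).
Since both observations come from the same component, the likelihood for component k is f_k(x₁)·f_k(x₂).
  L_1 = [(1/(1.01·√(2π)))·exp(−(8.2−4.37)²/(2·1.01²)) = 0.394992·exp(-7.18993) = 0.00029788] × [0.0276024] = 8.22218e-06
  L_2 = [(1/(0.42·√(2π)))·exp(−(8.2−6.95)²/(2·0.42²)) = 0.949863·exp(-4.42885) = 0.0113301] × [0.795653] = 0.00901482
  L_3 = [(1/(0.49·√(2π)))·exp(−(8.2−7.87)²/(2·0.49²)) = 0.814168·exp(-0.22678) = 0.64897] × [0.0470626] = 0.0305422
Multiply by the mixture weights:
  π_1·L_1 = 0.55 × 8.22218e-06 = 4.5222e-06
  π_2·L_2 = 0.39 × 0.00901482 = 0.00351578
  π_3·L_3 = 0.06 × 0.0305422 = 0.00183253
Evidence: 4.5222e-06 + 0.00351578 + 0.00183253 = 0.00535284
So the posterior for Class 3 is 0.00183253 / 0.00535284 ≈ 0.3423.

0.3423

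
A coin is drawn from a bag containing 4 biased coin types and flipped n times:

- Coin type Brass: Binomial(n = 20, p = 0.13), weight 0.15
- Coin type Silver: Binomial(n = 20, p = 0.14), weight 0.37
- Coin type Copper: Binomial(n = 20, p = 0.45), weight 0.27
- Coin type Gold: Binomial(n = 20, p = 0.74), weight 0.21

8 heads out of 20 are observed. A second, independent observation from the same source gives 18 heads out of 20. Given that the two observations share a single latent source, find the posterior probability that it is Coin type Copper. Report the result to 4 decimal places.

The responsibility of component k is π_k f_k(x) divided by Σ_j π_j f_j(x).
Since both observations come from the same component, the likelihood for component k is f_k(x₁)·f_k(x₂).
  f_Brass = [C(20,8)·0.13^8·0.87^12 = 125970·8.15731e-08·0.188032 = 0.00193217] × [1.61723e-14] = 3.12477e-17
  f_Silver = [C(20,8)·0.14^8·0.86^12 = 125970·1.47579e-07·0.163675 = 0.0030428] × [5.99867e-14] = 1.82527e-16
  f_Copper = [C(20,8)·0.45^8·0.55^12 = 125970·0.00168151·0.000766218 = 0.1623] × [3.29082e-05] = 5.34101e-06
  f_Gold = [C(20,8)·0.74^8·0.26^12 = 125970·0.0899195·9.5429e-08 = 0.00108094] × [0.0568684] = 6.14713e-05
Weight by the priors:
  π_Brass·f_Brass = 0.15 × 3.12477e-17 = 4.68715e-18
  π_Silver·f_Silver = 0.37 × 1.82527e-16 = 6.75351e-17
  π_Copper·f_Copper = 0.27 × 5.34101e-06 = 1.44207e-06
  π_Gold·f_Gold = 0.21 × 6.14713e-05 = 1.2909e-05
Denominator: 4.68715e-18 + 6.75351e-17 + 1.44207e-06 + 1.2909e-05 = 1.4351e-05
So the posterior for Coin type Copper is 1.44207e-06 / 1.4351e-05 ≈ 0.1005.

0.1005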